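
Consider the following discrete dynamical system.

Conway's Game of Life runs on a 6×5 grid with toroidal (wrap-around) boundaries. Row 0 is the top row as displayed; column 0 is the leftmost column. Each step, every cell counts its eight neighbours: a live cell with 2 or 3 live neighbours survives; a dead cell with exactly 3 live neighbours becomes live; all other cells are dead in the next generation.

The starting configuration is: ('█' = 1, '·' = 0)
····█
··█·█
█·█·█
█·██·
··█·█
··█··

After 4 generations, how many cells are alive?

[0] ····█
··█·█
█·█·█
█·██·
··█·█
··█··
[1] ·····
·█··█
█·█··
█·█··
··█·█
·····
[2] ·····
██···
█·███
█·█·█
·█·█·
·····
[3] ·····
████·
··█··
·····
█████
·····
[4] ·██··
·███·
··██·
█···█
█████
█████

19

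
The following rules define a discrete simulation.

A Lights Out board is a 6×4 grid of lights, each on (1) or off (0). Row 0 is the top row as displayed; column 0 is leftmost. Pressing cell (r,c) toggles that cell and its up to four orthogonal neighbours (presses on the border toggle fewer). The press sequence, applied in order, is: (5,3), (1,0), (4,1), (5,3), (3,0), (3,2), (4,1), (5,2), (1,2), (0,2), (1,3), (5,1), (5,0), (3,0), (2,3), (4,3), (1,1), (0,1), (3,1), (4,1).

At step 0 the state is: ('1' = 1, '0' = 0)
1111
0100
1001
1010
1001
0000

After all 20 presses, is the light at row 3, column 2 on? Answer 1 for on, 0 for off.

k=0  1111
0100
1001
1010
1001
0000
k=1  1111
0100
1001
1010
1000
0011
k=2  0111
1000
0001
1010
1000
0011
k=3  0111
1000
0001
1110
0110
0111
k=4  0111
1000
0001
1110
0111
0100
k=5  0111
1000
1001
0010
1111
0100
k=6  0111
1000
1011
0101
1101
0100
k=7  0111
1000
1011
0001
0011
0000
k=8  0111
1000
1011
0001
0001
0111
k=9  0101
1111
1001
0001
0001
0111
k=10  0010
1101
1001
0001
0001
0111
k=11  0011
1110
1000
0001
0001
0111
k=12  0011
1110
1000
0001
0101
1001
k=13  0011
1110
1000
0001
1101
0101
k=14  0011
1110
0000
1101
0101
0101
k=15  0011
1111
0011
1100
0101
0101
k=16  0011
1111
0011
1101
0110
0100
k=17  0111
0001
0111
1101
0110
0100
k=18  1001
0101
0111
1101
0110
0100
k=19  1001
0101
0011
0011
0010
0100
k=20  1001
0101
0011
0111
1100
0000

1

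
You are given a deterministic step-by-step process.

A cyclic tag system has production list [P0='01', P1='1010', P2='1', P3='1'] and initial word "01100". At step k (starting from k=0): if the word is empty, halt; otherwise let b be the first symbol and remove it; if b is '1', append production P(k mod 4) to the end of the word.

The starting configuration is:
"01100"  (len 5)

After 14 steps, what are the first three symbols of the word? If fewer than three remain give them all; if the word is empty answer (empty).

110

step 0: "01100"  (len 5)
step 1: "1100"  (len 4)
step 2: "1001010"  (len 7)
step 3: "0010101"  (len 7)
step 4: "010101"  (len 6)
step 5: "10101"  (len 5)
step 6: "01011010"  (len 8)
step 7: "1011010"  (len 7)
step 8: "0110101"  (len 7)
step 9: "110101"  (len 6)
step 10: "101011010"  (len 9)
step 11: "010110101"  (len 9)
step 12: "10110101"  (len 8)
step 13: "011010101"  (len 9)
step 14: "11010101"  (len 8)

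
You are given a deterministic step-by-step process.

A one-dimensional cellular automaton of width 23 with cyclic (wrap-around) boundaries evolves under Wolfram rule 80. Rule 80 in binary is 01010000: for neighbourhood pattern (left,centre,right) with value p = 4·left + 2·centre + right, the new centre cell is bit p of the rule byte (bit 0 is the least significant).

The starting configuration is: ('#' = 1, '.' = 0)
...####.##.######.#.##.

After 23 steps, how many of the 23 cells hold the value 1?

5

[0] ...####.##.######.#.##.
[1] ......#..#......#....##
[2] #......#..#......#....#
[3] ##......#..#......#....
[4] .##......#..#......#...
[5] ..##......#..#......#..
[6] ...##......#..#......#.
[7] ....##......#..#......#
[8] #....##......#..#......
[9] .#....##......#..#.....
[10] ..#....##......#..#....
[11] ...#....##......#..#...
[12] ....#....##......#..#..
[13] .....#....##......#..#.
[14] ......#....##......#..#
[15] #......#....##......#..
[16] .#......#....##......#.
[17] ..#......#....##......#
[18] #..#......#....##......
[19] .#..#......#....##.....
[20] ..#..#......#....##....
[21] ...#..#......#....##...
[22] ....#..#......#....##..
[23] .....#..#......#....##.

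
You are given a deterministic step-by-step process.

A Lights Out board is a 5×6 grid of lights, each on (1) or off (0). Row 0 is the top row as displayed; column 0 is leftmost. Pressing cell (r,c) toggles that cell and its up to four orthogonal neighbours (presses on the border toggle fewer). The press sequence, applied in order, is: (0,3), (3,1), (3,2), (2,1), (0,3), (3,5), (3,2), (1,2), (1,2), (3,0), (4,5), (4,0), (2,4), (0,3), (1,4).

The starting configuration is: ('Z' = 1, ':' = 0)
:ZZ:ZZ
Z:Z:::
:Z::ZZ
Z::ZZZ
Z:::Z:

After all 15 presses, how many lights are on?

t=0: :ZZ:ZZ
Z:Z:::
:Z::ZZ
Z::ZZZ
Z:::Z:
t=1: :Z:Z:Z
Z:ZZ::
:Z::ZZ
Z::ZZZ
Z:::Z:
t=2: :Z:Z:Z
Z:ZZ::
::::ZZ
:ZZZZZ
ZZ::Z:
t=3: :Z:Z:Z
Z:ZZ::
::Z:ZZ
::::ZZ
ZZZ:Z:
t=4: :Z:Z:Z
ZZZZ::
ZZ::ZZ
:Z::ZZ
ZZZ:Z:
t=5: :ZZ:ZZ
ZZZ:::
ZZ::ZZ
:Z::ZZ
ZZZ:Z:
t=6: :ZZ:ZZ
ZZZ:::
ZZ::Z:
:Z::::
ZZZ:ZZ
t=7: :ZZ:ZZ
ZZZ:::
ZZZ:Z:
::ZZ::
ZZ::ZZ
t=8: :Z::ZZ
Z::Z::
ZZ::Z:
::ZZ::
ZZ::ZZ
t=9: :ZZ:ZZ
ZZZ:::
ZZZ:Z:
::ZZ::
ZZ::ZZ
t=10: :ZZ:ZZ
ZZZ:::
:ZZ:Z:
ZZZZ::
:Z::ZZ
t=11: :ZZ:ZZ
ZZZ:::
:ZZ:Z:
ZZZZ:Z
:Z::::
t=12: :ZZ:ZZ
ZZZ:::
:ZZ:Z:
:ZZZ:Z
Z:::::
t=13: :ZZ:ZZ
ZZZ:Z:
:ZZZ:Z
:ZZZZZ
Z:::::
t=14: :Z:Z:Z
ZZZZZ:
:ZZZ:Z
:ZZZZZ
Z:::::
t=15: :Z:ZZZ
ZZZ::Z
:ZZZZZ
:ZZZZZ
Z:::::

19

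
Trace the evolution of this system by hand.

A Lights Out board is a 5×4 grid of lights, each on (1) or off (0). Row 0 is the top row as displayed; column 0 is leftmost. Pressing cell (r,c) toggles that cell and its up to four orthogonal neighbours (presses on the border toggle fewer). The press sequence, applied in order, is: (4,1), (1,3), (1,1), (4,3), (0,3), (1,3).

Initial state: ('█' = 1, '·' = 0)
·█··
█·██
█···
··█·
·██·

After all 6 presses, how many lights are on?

11

gen 0: ·█··
█·██
█···
··█·
·██·
gen 1: ·█··
█·██
█···
·██·
█···
gen 2: ·█·█
█···
█··█
·██·
█···
gen 3: ···█
·██·
██·█
·██·
█···
gen 4: ···█
·██·
██·█
·███
█·██
gen 5: ··█·
·███
██·█
·███
█·██
gen 6: ··██
·█··
██··
·███
█·██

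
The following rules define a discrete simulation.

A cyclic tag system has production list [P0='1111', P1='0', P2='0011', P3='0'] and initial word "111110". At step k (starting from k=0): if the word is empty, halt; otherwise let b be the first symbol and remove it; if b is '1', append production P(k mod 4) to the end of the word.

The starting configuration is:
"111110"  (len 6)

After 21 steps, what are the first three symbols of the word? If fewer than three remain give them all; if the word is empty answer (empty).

k=0  "111110"  (len 6)
k=1  "111101111"  (len 9)
k=2  "111011110"  (len 9)
k=3  "110111100011"  (len 12)
k=4  "101111000110"  (len 12)
k=5  "011110001101111"  (len 15)
k=6  "11110001101111"  (len 14)
k=7  "11100011011110011"  (len 17)
k=8  "11000110111100110"  (len 17)
k=9  "10001101111001101111"  (len 20)
k=10  "00011011110011011110"  (len 20)
k=11  "0011011110011011110"  (len 19)
k=12  "011011110011011110"  (len 18)
k=13  "11011110011011110"  (len 17)
k=14  "10111100110111100"  (len 17)
k=15  "01111001101111000011"  (len 20)
k=16  "1111001101111000011"  (len 19)
k=17  "1110011011110000111111"  (len 22)
k=18  "1100110111100001111110"  (len 22)
k=19  "1001101111000011111100011"  (len 25)
k=20  "0011011110000111111000110"  (len 25)
k=21  "011011110000111111000110"  (len 24)

011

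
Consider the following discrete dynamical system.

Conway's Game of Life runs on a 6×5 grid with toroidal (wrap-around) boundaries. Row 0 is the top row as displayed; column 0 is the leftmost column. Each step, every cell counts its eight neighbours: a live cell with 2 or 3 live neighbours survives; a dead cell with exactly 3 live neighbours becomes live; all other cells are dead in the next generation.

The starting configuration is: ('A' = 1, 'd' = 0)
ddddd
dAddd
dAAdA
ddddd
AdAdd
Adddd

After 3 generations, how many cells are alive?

9

k=0  ddddd
dAddd
dAAdA
ddddd
AdAdd
Adddd
k=1  ddddd
AAAdd
AAAdd
AdAAd
dAddd
dAddd
k=2  AdAdd
AdAdd
ddddd
AddAA
AAddd
ddddd
k=3  ddddd
ddddd
AAdAd
AAddA
AAddd
Adddd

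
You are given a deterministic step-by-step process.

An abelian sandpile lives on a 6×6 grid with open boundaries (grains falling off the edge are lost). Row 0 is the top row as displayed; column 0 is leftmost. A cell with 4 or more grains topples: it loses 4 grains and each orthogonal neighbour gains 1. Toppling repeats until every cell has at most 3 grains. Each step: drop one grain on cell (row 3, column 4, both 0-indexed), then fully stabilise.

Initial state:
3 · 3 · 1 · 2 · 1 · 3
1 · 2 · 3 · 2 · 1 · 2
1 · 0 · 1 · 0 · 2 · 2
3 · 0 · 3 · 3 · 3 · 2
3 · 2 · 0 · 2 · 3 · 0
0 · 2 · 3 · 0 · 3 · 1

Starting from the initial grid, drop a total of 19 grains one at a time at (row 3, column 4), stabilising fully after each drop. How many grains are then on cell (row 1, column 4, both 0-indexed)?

2

gen 0: 3 · 3 · 1 · 2 · 1 · 3
1 · 2 · 3 · 2 · 1 · 2
1 · 0 · 1 · 0 · 2 · 2
3 · 0 · 3 · 3 · 3 · 2
3 · 2 · 0 · 2 · 3 · 0
0 · 2 · 3 · 0 · 3 · 1
gen 1: 3 · 3 · 1 · 2 · 1 · 3
1 · 2 · 3 · 2 · 1 · 2
1 · 0 · 2 · 1 · 3 · 2
3 · 1 · 0 · 2 · 2 · 3
3 · 2 · 2 · 0 · 2 · 1
0 · 2 · 3 · 2 · 0 · 2
gen 2: 3 · 3 · 1 · 2 · 1 · 3
1 · 2 · 3 · 2 · 1 · 2
1 · 0 · 2 · 1 · 3 · 2
3 · 1 · 0 · 2 · 3 · 3
3 · 2 · 2 · 0 · 2 · 1
0 · 2 · 3 · 2 · 0 · 2
gen 3: 3 · 3 · 1 · 2 · 1 · 3
1 · 2 · 3 · 2 · 2 · 3
1 · 0 · 2 · 2 · 1 · 0
3 · 1 · 0 · 3 · 2 · 1
3 · 2 · 2 · 0 · 3 · 2
0 · 2 · 3 · 2 · 0 · 2
gen 4: 3 · 3 · 1 · 2 · 1 · 3
1 · 2 · 3 · 2 · 2 · 3
1 · 0 · 2 · 2 · 1 · 0
3 · 1 · 0 · 3 · 3 · 1
3 · 2 · 2 · 0 · 3 · 2
0 · 2 · 3 · 2 · 0 · 2
gen 5: 3 · 3 · 1 · 2 · 1 · 3
1 · 2 · 3 · 2 · 2 · 3
1 · 0 · 2 · 3 · 2 · 0
3 · 1 · 1 · 0 · 2 · 2
3 · 2 · 2 · 2 · 0 · 3
0 · 2 · 3 · 2 · 1 · 2
gen 6: 3 · 3 · 1 · 2 · 1 · 3
1 · 2 · 3 · 2 · 2 · 3
1 · 0 · 2 · 3 · 2 · 0
3 · 1 · 1 · 0 · 3 · 2
3 · 2 · 2 · 2 · 0 · 3
0 · 2 · 3 · 2 · 1 · 2
gen 7: 3 · 3 · 1 · 2 · 1 · 3
1 · 2 · 3 · 2 · 2 · 3
1 · 0 · 2 · 3 · 3 · 0
3 · 1 · 1 · 1 · 0 · 3
3 · 2 · 2 · 2 · 1 · 3
0 · 2 · 3 · 2 · 1 · 2
gen 8: 3 · 3 · 1 · 2 · 1 · 3
1 · 2 · 3 · 2 · 2 · 3
1 · 0 · 2 · 3 · 3 · 0
3 · 1 · 1 · 1 · 1 · 3
3 · 2 · 2 · 2 · 1 · 3
0 · 2 · 3 · 2 · 1 · 2
gen 9: 3 · 3 · 1 · 2 · 1 · 3
1 · 2 · 3 · 2 · 2 · 3
1 · 0 · 2 · 3 · 3 · 0
3 · 1 · 1 · 1 · 2 · 3
3 · 2 · 2 · 2 · 1 · 3
0 · 2 · 3 · 2 · 1 · 2
gen 10: 3 · 3 · 1 · 2 · 1 · 3
1 · 2 · 3 · 2 · 2 · 3
1 · 0 · 2 · 3 · 3 · 0
3 · 1 · 1 · 1 · 3 · 3
3 · 2 · 2 · 2 · 1 · 3
0 · 2 · 3 · 2 · 1 · 2
gen 11: 3 · 3 · 1 · 2 · 1 · 3
1 · 2 · 3 · 3 · 3 · 3
1 · 0 · 3 · 0 · 1 · 2
3 · 1 · 1 · 3 · 2 · 1
3 · 2 · 2 · 2 · 3 · 0
0 · 2 · 3 · 2 · 1 · 3
gen 12: 3 · 3 · 1 · 2 · 1 · 3
1 · 2 · 3 · 3 · 3 · 3
1 · 0 · 3 · 0 · 1 · 2
3 · 1 · 1 · 3 · 3 · 1
3 · 2 · 2 · 2 · 3 · 0
0 · 2 · 3 · 2 · 1 · 3
gen 13: 3 · 3 · 1 · 2 · 1 · 3
1 · 2 · 3 · 3 · 3 · 3
1 · 0 · 3 · 1 · 2 · 2
3 · 1 · 2 · 1 · 2 · 2
3 · 2 · 3 · 0 · 1 · 1
0 · 2 · 3 · 3 · 2 · 3
gen 14: 3 · 3 · 1 · 2 · 1 · 3
1 · 2 · 3 · 3 · 3 · 3
1 · 0 · 3 · 1 · 2 · 2
3 · 1 · 2 · 1 · 3 · 2
3 · 2 · 3 · 0 · 1 · 1
0 · 2 · 3 · 3 · 2 · 3
gen 15: 3 · 3 · 1 · 2 · 1 · 3
1 · 2 · 3 · 3 · 3 · 3
1 · 0 · 3 · 1 · 3 · 2
3 · 1 · 2 · 2 · 0 · 3
3 · 2 · 3 · 0 · 2 · 1
0 · 2 · 3 · 3 · 2 · 3
gen 16: 3 · 3 · 1 · 2 · 1 · 3
1 · 2 · 3 · 3 · 3 · 3
1 · 0 · 3 · 1 · 3 · 2
3 · 1 · 2 · 2 · 1 · 3
3 · 2 · 3 · 0 · 2 · 1
0 · 2 · 3 · 3 · 2 · 3
gen 17: 3 · 3 · 1 · 2 · 1 · 3
1 · 2 · 3 · 3 · 3 · 3
1 · 0 · 3 · 1 · 3 · 2
3 · 1 · 2 · 2 · 2 · 3
3 · 2 · 3 · 0 · 2 · 1
0 · 2 · 3 · 3 · 2 · 3
gen 18: 3 · 3 · 1 · 2 · 1 · 3
1 · 2 · 3 · 3 · 3 · 3
1 · 0 · 3 · 1 · 3 · 2
3 · 1 · 2 · 2 · 3 · 3
3 · 2 · 3 · 0 · 2 · 1
0 · 2 · 3 · 3 · 2 · 3
gen 19: 3 · 3 · 2 · 3 · 3 · 0
1 · 3 · 1 · 2 · 2 · 2
1 · 1 · 2 · 1 · 3 · 1
3 · 2 · 1 · 1 · 3 · 1
3 · 3 · 1 · 3 · 3 · 2
0 · 3 · 1 · 0 · 3 · 3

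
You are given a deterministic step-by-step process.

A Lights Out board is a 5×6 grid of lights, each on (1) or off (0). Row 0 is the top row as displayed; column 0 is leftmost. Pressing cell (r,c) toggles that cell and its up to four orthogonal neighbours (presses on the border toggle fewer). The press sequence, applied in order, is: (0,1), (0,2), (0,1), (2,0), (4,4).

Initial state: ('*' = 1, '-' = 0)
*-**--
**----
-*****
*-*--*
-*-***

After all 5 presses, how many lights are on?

step 0: *-**--
**----
-*****
*-*--*
-*-***
step 1: -*-*--
*-----
-*****
*-*--*
-*-***
step 2: --*---
*-*---
-*****
*-*--*
-*-***
step 3: **----
***---
-*****
*-*--*
-*-***
step 4: **----
-**---
*-****
--*--*
-*-***
step 5: **----
-**---
*-****
--*-**
-*----

13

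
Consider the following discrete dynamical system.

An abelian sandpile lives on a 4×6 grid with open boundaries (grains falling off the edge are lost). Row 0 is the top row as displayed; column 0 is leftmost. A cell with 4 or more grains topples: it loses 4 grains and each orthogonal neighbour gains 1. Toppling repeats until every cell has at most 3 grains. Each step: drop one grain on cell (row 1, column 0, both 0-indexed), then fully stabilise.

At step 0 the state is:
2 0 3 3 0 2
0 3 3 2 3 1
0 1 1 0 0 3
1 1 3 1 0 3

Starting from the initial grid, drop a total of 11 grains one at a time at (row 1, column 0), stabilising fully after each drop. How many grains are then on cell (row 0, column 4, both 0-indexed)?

k=0  2 0 3 3 0 2
0 3 3 2 3 1
0 1 1 0 0 3
1 1 3 1 0 3
k=1  2 0 3 3 0 2
1 3 3 2 3 1
0 1 1 0 0 3
1 1 3 1 0 3
k=2  2 0 3 3 0 2
2 3 3 2 3 1
0 1 1 0 0 3
1 1 3 1 0 3
k=3  2 0 3 3 0 2
3 3 3 2 3 1
0 1 1 0 0 3
1 1 3 1 0 3
k=4  3 2 1 1 2 2
1 1 2 1 0 2
1 2 2 1 1 3
1 1 3 1 0 3
k=5  3 2 1 1 2 2
2 1 2 1 0 2
1 2 2 1 1 3
1 1 3 1 0 3
k=6  3 2 1 1 2 2
3 1 2 1 0 2
1 2 2 1 1 3
1 1 3 1 0 3
k=7  0 3 1 1 2 2
1 2 2 1 0 2
2 2 2 1 1 3
1 1 3 1 0 3
k=8  0 3 1 1 2 2
2 2 2 1 0 2
2 2 2 1 1 3
1 1 3 1 0 3
k=9  0 3 1 1 2 2
3 2 2 1 0 2
2 2 2 1 1 3
1 1 3 1 0 3
k=10  1 3 1 1 2 2
0 3 2 1 0 2
3 2 2 1 1 3
1 1 3 1 0 3
k=11  1 3 1 1 2 2
1 3 2 1 0 2
3 2 2 1 1 3
1 1 3 1 0 3

2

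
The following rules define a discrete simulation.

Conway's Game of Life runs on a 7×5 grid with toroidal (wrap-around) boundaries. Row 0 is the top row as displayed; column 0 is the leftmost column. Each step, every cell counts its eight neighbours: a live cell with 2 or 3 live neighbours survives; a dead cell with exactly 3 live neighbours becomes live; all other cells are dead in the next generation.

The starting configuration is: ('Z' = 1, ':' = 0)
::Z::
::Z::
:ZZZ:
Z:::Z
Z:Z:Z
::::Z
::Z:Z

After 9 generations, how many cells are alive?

11

t=0: ::Z::
::Z::
:ZZZ:
Z:::Z
Z:Z:Z
::::Z
::Z:Z
t=1: :ZZ::
:::::
ZZZZZ
:::::
:Z:::
:Z::Z
:::::
t=2: :::::
::::Z
ZZZZZ
:::ZZ
Z::::
Z::::
ZZZ::
t=3: ZZ:::
:ZZ:Z
:ZZ::
:::::
Z::::
Z:::Z
ZZ:::
t=4: ::::Z
:::Z:
ZZZZ:
:Z:::
Z:::Z
::::Z
:::::
t=5: :::::
ZZ:Z:
ZZ:ZZ
:::Z:
Z:::Z
Z:::Z
:::::
t=6: :::::
:Z:Z:
:Z:Z:
:ZZZ:
Z::Z:
Z:::Z
:::::
t=7: :::::
:::::
ZZ:ZZ
ZZ:Z:
Z::Z:
Z:::Z
:::::
t=8: :::::
Z:::Z
:Z:Z:
:::Z:
::ZZ:
Z:::Z
:::::
t=9: :::::
Z:::Z
Z:ZZ:
:::ZZ
::ZZ:
:::ZZ
:::::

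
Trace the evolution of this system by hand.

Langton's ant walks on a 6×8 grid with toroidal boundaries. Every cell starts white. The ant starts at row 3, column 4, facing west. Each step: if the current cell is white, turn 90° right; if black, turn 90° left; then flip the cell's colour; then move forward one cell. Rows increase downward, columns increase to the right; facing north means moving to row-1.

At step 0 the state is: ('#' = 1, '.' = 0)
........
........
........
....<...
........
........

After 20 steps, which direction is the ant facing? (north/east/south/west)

east

t=0: ........
........
........
....<...
........
........
t=1: ........
........
....^...
....#...
........
........
t=2: ........
........
....#>..
....#...
........
........
t=3: ........
........
....##..
....#v..
........
........
t=4: ........
........
....##..
....<#..
........
........
t=5: ........
........
....##..
.....#..
....v...
........
t=6: ........
........
....##..
.....#..
...<#...
........
t=7: ........
........
....##..
...^.#..
...##...
........
t=8: ........
........
....##..
...#>#..
...##...
........
t=9: ........
........
....##..
...###..
...#v...
........
t=10: ........
........
....##..
...###..
...#.>..
........
t=11: ........
........
....##..
...###..
...#.#..
.....v..
t=12: ........
........
....##..
...###..
...#.#..
....<#..
t=13: ........
........
....##..
...###..
...#^#..
....##..
t=14: ........
........
....##..
...###..
...##>..
....##..
t=15: ........
........
....##..
...##^..
...##...
....##..
t=16: ........
........
....##..
...#<...
...##...
....##..
t=17: ........
........
....##..
...#....
...#v...
....##..
t=18: ........
........
....##..
...#....
...#.>..
....##..
t=19: ........
........
....##..
...#....
...#.#..
....#v..
t=20: ........
........
....##..
...#....
...#.#..
....#.>.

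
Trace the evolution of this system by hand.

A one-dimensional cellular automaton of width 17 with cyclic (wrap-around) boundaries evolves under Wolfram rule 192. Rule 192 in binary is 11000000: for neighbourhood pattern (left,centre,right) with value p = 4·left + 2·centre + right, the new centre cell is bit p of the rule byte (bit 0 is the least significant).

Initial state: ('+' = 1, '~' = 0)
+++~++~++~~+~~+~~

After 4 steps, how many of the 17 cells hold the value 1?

0

t=0: +++~++~++~~+~~+~~
t=1: ~++~~+~~+~~~~~~~~
t=2: ~~+~~~~~~~~~~~~~~
t=3: ~~~~~~~~~~~~~~~~~
t=4: ~~~~~~~~~~~~~~~~~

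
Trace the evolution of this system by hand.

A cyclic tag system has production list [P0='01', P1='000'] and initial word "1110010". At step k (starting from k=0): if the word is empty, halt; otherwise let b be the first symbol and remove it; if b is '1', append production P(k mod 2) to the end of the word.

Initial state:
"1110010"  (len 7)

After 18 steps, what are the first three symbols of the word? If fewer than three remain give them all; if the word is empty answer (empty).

[0] "1110010"  (len 7)
[1] "11001001"  (len 8)
[2] "1001001000"  (len 10)
[3] "00100100001"  (len 11)
[4] "0100100001"  (len 10)
[5] "100100001"  (len 9)
[6] "00100001000"  (len 11)
[7] "0100001000"  (len 10)
[8] "100001000"  (len 9)
[9] "0000100001"  (len 10)
[10] "000100001"  (len 9)
[11] "00100001"  (len 8)
[12] "0100001"  (len 7)
[13] "100001"  (len 6)
[14] "00001000"  (len 8)
[15] "0001000"  (len 7)
[16] "001000"  (len 6)
[17] "01000"  (len 5)
[18] "1000"  (len 4)

100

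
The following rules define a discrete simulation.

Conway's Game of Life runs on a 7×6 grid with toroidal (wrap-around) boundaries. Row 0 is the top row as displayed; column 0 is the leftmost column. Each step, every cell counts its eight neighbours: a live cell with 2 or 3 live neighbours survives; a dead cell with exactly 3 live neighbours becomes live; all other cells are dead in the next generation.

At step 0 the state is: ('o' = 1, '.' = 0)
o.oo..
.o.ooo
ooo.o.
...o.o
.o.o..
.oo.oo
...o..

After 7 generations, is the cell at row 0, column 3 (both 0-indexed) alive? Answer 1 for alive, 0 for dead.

1

[0] o.oo..
.o.ooo
ooo.o.
...o.o
.o.o..
.oo.oo
...o..
[1] oo...o
......
.o....
...o.o
.o.o.o
oo..o.
o....o
[2] .o...o
.o....
......
......
.o.o.o
.oo.o.
....o.
[3] o.....
o.....
......
......
oo.oo.
ooo.oo
oooooo
[4] ..ooo.
......
......
......
...oo.
......
......
[5] ...o..
...o..
......
......
......
......
...o..
[6] ..ooo.
......
......
......
......
......
......
[7] ...o..
...o..
......
......
......
......
...o..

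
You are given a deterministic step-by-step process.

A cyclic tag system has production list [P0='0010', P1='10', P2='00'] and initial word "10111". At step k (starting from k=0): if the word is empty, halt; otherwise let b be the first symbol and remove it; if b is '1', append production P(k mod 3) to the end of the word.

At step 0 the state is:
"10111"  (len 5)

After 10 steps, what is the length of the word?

step 0: "10111"  (len 5)
step 1: "01110010"  (len 8)
step 2: "1110010"  (len 7)
step 3: "11001000"  (len 8)
step 4: "10010000010"  (len 11)
step 5: "001000001010"  (len 12)
step 6: "01000001010"  (len 11)
step 7: "1000001010"  (len 10)
step 8: "00000101010"  (len 11)
step 9: "0000101010"  (len 10)
step 10: "000101010"  (len 9)

9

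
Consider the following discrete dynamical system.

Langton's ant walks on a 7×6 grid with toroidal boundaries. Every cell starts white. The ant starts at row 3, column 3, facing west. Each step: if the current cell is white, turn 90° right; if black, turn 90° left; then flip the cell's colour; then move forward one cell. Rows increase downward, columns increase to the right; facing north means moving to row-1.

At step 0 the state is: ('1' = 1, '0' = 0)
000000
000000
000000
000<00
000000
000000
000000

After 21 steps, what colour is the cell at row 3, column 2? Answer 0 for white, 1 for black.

1

t=0: 000000
000000
000000
000<00
000000
000000
000000
t=1: 000000
000000
000^00
000100
000000
000000
000000
t=2: 000000
000000
0001>0
000100
000000
000000
000000
t=3: 000000
000000
000110
0001v0
000000
000000
000000
t=4: 000000
000000
000110
000<10
000000
000000
000000
t=5: 000000
000000
000110
000010
000v00
000000
000000
t=6: 000000
000000
000110
000010
00<100
000000
000000
t=7: 000000
000000
000110
00^010
001100
000000
000000
t=8: 000000
000000
000110
001>10
001100
000000
000000
t=9: 000000
000000
000110
001110
001v00
000000
000000
t=10: 000000
000000
000110
001110
0010>0
000000
000000
t=11: 000000
000000
000110
001110
001010
0000v0
000000
t=12: 000000
000000
000110
001110
001010
000<10
000000
t=13: 000000
000000
000110
001110
001^10
000110
000000
t=14: 000000
000000
000110
001110
0011>0
000110
000000
t=15: 000000
000000
000110
0011^0
001100
000110
000000
t=16: 000000
000000
000110
001<00
001100
000110
000000
t=17: 000000
000000
000110
001000
001v00
000110
000000
t=18: 000000
000000
000110
001000
0010>0
000110
000000
t=19: 000000
000000
000110
001000
001010
0001v0
000000
t=20: 000000
000000
000110
001000
001010
00010>
000000
t=21: 000000
000000
000110
001000
001010
000101
00000v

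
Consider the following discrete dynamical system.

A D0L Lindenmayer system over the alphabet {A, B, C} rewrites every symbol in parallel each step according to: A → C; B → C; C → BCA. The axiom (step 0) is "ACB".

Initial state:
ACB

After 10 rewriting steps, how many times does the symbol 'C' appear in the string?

1365

k=0  ACB
k=1  CBCAC
k=2  BCACBCACBCA
k=3  CBCACBCACBCACBCACBCAC
k=4  BCACBCACBCACBCACBCACBCACBCACBCACBCACBCACBCA
k=5  CBCACBCACBCACBCACBCACBCACBCACBCACBCACBCACBCACBCACBCACBCACBCACBCACBCACBCACBCACBCACBCAC
k=6  BCACBCACBCACBCACBCACBCACBCACBCACBCACBCACBCACBCACBCACBCACBC…CACBCACBCACBCACBCACBCACBCACBCACBCACBCACBCACBCACBCACBCACBCA  (len 171)
k=7  CBCACBCACBCACBCACBCACBCACBCACBCACBCACBCACBCACBCACBCACBCACB…ACBCACBCACBCACBCACBCACBCACBCACBCACBCACBCACBCACBCACBCACBCAC  (len 341)
k=8  BCACBCACBCACBCACBCACBCACBCACBCACBCACBCACBCACBCACBCACBCACBC…CACBCACBCACBCACBCACBCACBCACBCACBCACBCACBCACBCACBCACBCACBCA  (len 683)
k=9  CBCACBCACBCACBCACBCACBCACBCACBCACBCACBCACBCACBCACBCACBCACB…ACBCACBCACBCACBCACBCACBCACBCACBCACBCACBCACBCACBCACBCACBCAC  (len 1365)
k=10  BCACBCACBCACBCACBCACBCACBCACBCACBCACBCACBCACBCACBCACBCACBC…CACBCACBCACBCACBCACBCACBCACBCACBCACBCACBCACBCACBCACBCACBCA  (len 2731)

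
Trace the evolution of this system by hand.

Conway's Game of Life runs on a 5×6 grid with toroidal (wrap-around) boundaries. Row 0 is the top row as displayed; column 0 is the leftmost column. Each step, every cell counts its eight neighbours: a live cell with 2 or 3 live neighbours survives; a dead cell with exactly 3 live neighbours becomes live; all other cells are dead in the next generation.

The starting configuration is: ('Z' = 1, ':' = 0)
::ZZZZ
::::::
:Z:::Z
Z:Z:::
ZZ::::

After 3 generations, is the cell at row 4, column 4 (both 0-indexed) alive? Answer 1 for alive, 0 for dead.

0

[0] ::ZZZZ
::::::
:Z:::Z
Z:Z:::
ZZ::::
[1] ZZZZZZ
Z:ZZ:Z
ZZ::::
::Z::Z
Z:::Z:
[2] ::::::
::::::
:::ZZ:
:::::Z
::::::
[3] ::::::
::::::
::::Z:
::::Z:
::::::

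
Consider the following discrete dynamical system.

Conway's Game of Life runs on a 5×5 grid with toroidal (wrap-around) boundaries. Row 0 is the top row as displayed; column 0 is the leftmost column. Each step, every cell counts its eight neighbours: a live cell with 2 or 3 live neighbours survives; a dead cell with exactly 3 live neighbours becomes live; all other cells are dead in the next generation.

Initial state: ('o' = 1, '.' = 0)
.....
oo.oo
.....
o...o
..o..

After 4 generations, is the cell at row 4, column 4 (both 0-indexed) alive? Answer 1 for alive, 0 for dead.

0

gen 0: .....
oo.oo
.....
o...o
..o..
gen 1: ooooo
o...o
.o.o.
.....
.....
gen 2: .ooo.
.....
o...o
.....
ooooo
gen 3: .....
ooooo
.....
..o..
o...o
gen 4: ..o..
ooooo
o...o
.....
.....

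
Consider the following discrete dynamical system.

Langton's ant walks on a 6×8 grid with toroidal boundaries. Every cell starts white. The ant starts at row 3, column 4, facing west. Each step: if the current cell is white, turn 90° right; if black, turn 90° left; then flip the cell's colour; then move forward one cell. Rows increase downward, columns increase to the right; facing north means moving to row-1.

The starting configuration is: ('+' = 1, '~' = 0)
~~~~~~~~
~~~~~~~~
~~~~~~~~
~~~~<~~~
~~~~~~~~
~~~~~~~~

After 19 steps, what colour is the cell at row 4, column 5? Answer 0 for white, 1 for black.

1

t=0: ~~~~~~~~
~~~~~~~~
~~~~~~~~
~~~~<~~~
~~~~~~~~
~~~~~~~~
t=1: ~~~~~~~~
~~~~~~~~
~~~~^~~~
~~~~+~~~
~~~~~~~~
~~~~~~~~
t=2: ~~~~~~~~
~~~~~~~~
~~~~+>~~
~~~~+~~~
~~~~~~~~
~~~~~~~~
t=3: ~~~~~~~~
~~~~~~~~
~~~~++~~
~~~~+v~~
~~~~~~~~
~~~~~~~~
t=4: ~~~~~~~~
~~~~~~~~
~~~~++~~
~~~~<+~~
~~~~~~~~
~~~~~~~~
t=5: ~~~~~~~~
~~~~~~~~
~~~~++~~
~~~~~+~~
~~~~v~~~
~~~~~~~~
t=6: ~~~~~~~~
~~~~~~~~
~~~~++~~
~~~~~+~~
~~~<+~~~
~~~~~~~~
t=7: ~~~~~~~~
~~~~~~~~
~~~~++~~
~~~^~+~~
~~~++~~~
~~~~~~~~
t=8: ~~~~~~~~
~~~~~~~~
~~~~++~~
~~~+>+~~
~~~++~~~
~~~~~~~~
t=9: ~~~~~~~~
~~~~~~~~
~~~~++~~
~~~+++~~
~~~+v~~~
~~~~~~~~
t=10: ~~~~~~~~
~~~~~~~~
~~~~++~~
~~~+++~~
~~~+~>~~
~~~~~~~~
t=11: ~~~~~~~~
~~~~~~~~
~~~~++~~
~~~+++~~
~~~+~+~~
~~~~~v~~
t=12: ~~~~~~~~
~~~~~~~~
~~~~++~~
~~~+++~~
~~~+~+~~
~~~~<+~~
t=13: ~~~~~~~~
~~~~~~~~
~~~~++~~
~~~+++~~
~~~+^+~~
~~~~++~~
t=14: ~~~~~~~~
~~~~~~~~
~~~~++~~
~~~+++~~
~~~++>~~
~~~~++~~
t=15: ~~~~~~~~
~~~~~~~~
~~~~++~~
~~~++^~~
~~~++~~~
~~~~++~~
t=16: ~~~~~~~~
~~~~~~~~
~~~~++~~
~~~+<~~~
~~~++~~~
~~~~++~~
t=17: ~~~~~~~~
~~~~~~~~
~~~~++~~
~~~+~~~~
~~~+v~~~
~~~~++~~
t=18: ~~~~~~~~
~~~~~~~~
~~~~++~~
~~~+~~~~
~~~+~>~~
~~~~++~~
t=19: ~~~~~~~~
~~~~~~~~
~~~~++~~
~~~+~~~~
~~~+~+~~
~~~~+v~~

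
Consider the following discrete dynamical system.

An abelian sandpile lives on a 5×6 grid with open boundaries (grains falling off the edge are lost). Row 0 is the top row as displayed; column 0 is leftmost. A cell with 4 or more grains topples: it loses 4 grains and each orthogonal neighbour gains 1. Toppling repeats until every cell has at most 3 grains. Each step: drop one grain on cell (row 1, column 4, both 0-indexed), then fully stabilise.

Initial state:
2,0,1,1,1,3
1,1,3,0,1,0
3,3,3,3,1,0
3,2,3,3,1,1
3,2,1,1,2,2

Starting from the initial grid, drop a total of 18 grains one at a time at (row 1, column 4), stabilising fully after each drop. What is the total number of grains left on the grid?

[0] 2,0,1,1,1,3
1,1,3,0,1,0
3,3,3,3,1,0
3,2,3,3,1,1
3,2,1,1,2,2
[1] 2,0,1,1,1,3
1,1,3,0,2,0
3,3,3,3,1,0
3,2,3,3,1,1
3,2,1,1,2,2
[2] 2,0,1,1,1,3
1,1,3,0,3,0
3,3,3,3,1,0
3,2,3,3,1,1
3,2,1,1,2,2
[3] 2,0,1,1,2,3
1,1,3,1,0,1
3,3,3,3,2,0
3,2,3,3,1,1
3,2,1,1,2,2
[4] 2,0,1,1,2,3
1,1,3,1,1,1
3,3,3,3,2,0
3,2,3,3,1,1
3,2,1,1,2,2
[5] 2,0,1,1,2,3
1,1,3,1,2,1
3,3,3,3,2,0
3,2,3,3,1,1
3,2,1,1,2,2
[6] 2,0,1,1,2,3
1,1,3,1,3,1
3,3,3,3,2,0
3,2,3,3,1,1
3,2,1,1,2,2
[7] 2,0,1,1,3,3
1,1,3,2,0,2
3,3,3,3,3,0
3,2,3,3,1,1
3,2,1,1,2,2
[8] 2,0,1,1,3,3
1,1,3,2,1,2
3,3,3,3,3,0
3,2,3,3,1,1
3,2,1,1,2,2
[9] 2,0,1,1,3,3
1,1,3,2,2,2
3,3,3,3,3,0
3,2,3,3,1,1
3,2,1,1,2,2
[10] 2,0,1,1,3,3
1,1,3,2,3,2
3,3,3,3,3,0
3,2,3,3,1,1
3,2,1,1,2,2
[11] 2,0,2,3,2,1
2,3,1,2,0,1
1,2,3,3,2,2
2,2,2,1,3,1
1,0,3,2,2,2
[12] 2,0,2,3,2,1
2,3,1,2,1,1
1,2,3,3,2,2
2,2,2,1,3,1
1,0,3,2,2,2
[13] 2,0,2,3,2,1
2,3,1,2,2,1
1,2,3,3,2,2
2,2,2,1,3,1
1,0,3,2,2,2
[14] 2,0,2,3,2,1
2,3,1,2,3,1
1,2,3,3,2,2
2,2,2,1,3,1
1,0,3,2,2,2
[15] 2,0,2,3,3,1
2,3,1,3,0,2
1,2,3,3,3,2
2,2,2,1,3,1
1,0,3,2,2,2
[16] 2,0,2,3,3,1
2,3,1,3,1,2
1,2,3,3,3,2
2,2,2,1,3,1
1,0,3,2,2,2
[17] 2,0,2,3,3,1
2,3,1,3,2,2
1,2,3,3,3,2
2,2,2,1,3,1
1,0,3,2,2,2
[18] 2,0,2,3,3,1
2,3,1,3,3,2
1,2,3,3,3,2
2,2,2,1,3,1
1,0,3,2,2,2

60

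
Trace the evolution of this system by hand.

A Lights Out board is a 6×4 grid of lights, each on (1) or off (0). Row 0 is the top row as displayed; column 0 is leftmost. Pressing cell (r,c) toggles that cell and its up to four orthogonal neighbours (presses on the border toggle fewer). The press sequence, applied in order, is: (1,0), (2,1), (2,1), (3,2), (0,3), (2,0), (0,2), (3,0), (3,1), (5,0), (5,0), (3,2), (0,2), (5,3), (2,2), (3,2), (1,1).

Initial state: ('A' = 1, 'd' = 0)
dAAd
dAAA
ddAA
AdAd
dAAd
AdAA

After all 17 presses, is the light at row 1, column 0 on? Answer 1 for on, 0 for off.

1

0) dAAd
dAAA
ddAA
AdAd
dAAd
AdAA
1) AAAd
AdAA
AdAA
AdAd
dAAd
AdAA
2) AAAd
AAAA
dAdA
AAAd
dAAd
AdAA
3) AAAd
AdAA
AdAA
AdAd
dAAd
AdAA
4) AAAd
AdAA
AddA
AAdA
dAdd
AdAA
5) AAdA
AdAd
AddA
AAdA
dAdd
AdAA
6) AAdA
ddAd
dAdA
dAdA
dAdd
AdAA
7) AdAd
dddd
dAdA
dAdA
dAdd
AdAA
8) AdAd
dddd
AAdA
AddA
AAdd
AdAA
9) AdAd
dddd
AddA
dAAA
Addd
AdAA
10) AdAd
dddd
AddA
dAAA
dddd
dAAA
11) AdAd
dddd
AddA
dAAA
Addd
AdAA
12) AdAd
dddd
AdAA
dddd
AdAd
AdAA
13) AAdA
ddAd
AdAA
dddd
AdAd
AdAA
14) AAdA
ddAd
AdAA
dddd
AdAA
Addd
15) AAdA
dddd
AAdd
ddAd
AdAA
Addd
16) AAdA
dddd
AAAd
dAdA
AddA
Addd
17) AddA
AAAd
AdAd
dAdA
AddA
Addd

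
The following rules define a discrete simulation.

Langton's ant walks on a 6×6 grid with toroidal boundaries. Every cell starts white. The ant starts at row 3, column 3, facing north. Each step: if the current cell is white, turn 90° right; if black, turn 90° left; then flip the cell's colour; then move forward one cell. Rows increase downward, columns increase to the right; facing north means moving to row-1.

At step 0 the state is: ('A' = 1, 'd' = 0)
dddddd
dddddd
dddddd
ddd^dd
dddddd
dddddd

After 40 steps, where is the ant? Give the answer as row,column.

5,3

t=0: dddddd
dddddd
dddddd
ddd^dd
dddddd
dddddd
t=1: dddddd
dddddd
dddddd
dddA>d
dddddd
dddddd
t=2: dddddd
dddddd
dddddd
dddAAd
ddddvd
dddddd
t=3: dddddd
dddddd
dddddd
dddAAd
ddd<Ad
dddddd
t=4: dddddd
dddddd
dddddd
ddd^Ad
dddAAd
dddddd
t=5: dddddd
dddddd
dddddd
dd<dAd
dddAAd
dddddd
t=6: dddddd
dddddd
dd^ddd
ddAdAd
dddAAd
dddddd
t=7: dddddd
dddddd
ddA>dd
ddAdAd
dddAAd
dddddd
t=8: dddddd
dddddd
ddAAdd
ddAvAd
dddAAd
dddddd
t=9: dddddd
dddddd
ddAAdd
dd<AAd
dddAAd
dddddd
t=10: dddddd
dddddd
ddAAdd
dddAAd
ddvAAd
dddddd
t=11: dddddd
dddddd
ddAAdd
dddAAd
d<AAAd
dddddd
t=12: dddddd
dddddd
ddAAdd
d^dAAd
dAAAAd
dddddd
t=13: dddddd
dddddd
ddAAdd
dA>AAd
dAAAAd
dddddd
t=14: dddddd
dddddd
ddAAdd
dAAAAd
dAvAAd
dddddd
t=15: dddddd
dddddd
ddAAdd
dAAAAd
dAd>Ad
dddddd
t=16: dddddd
dddddd
ddAAdd
dAA^Ad
dAddAd
dddddd
t=17: dddddd
dddddd
ddAAdd
dA<dAd
dAddAd
dddddd
t=18: dddddd
dddddd
ddAAdd
dAddAd
dAvdAd
dddddd
t=19: dddddd
dddddd
ddAAdd
dAddAd
d<AdAd
dddddd
t=20: dddddd
dddddd
ddAAdd
dAddAd
ddAdAd
dvdddd
t=21: dddddd
dddddd
ddAAdd
dAddAd
ddAdAd
<Adddd
t=22: dddddd
dddddd
ddAAdd
dAddAd
^dAdAd
AAdddd
t=23: dddddd
dddddd
ddAAdd
dAddAd
A>AdAd
AAdddd
t=24: dddddd
dddddd
ddAAdd
dAddAd
AAAdAd
Avdddd
t=25: dddddd
dddddd
ddAAdd
dAddAd
AAAdAd
Ad>ddd
t=26: ddvddd
dddddd
ddAAdd
dAddAd
AAAdAd
AdAddd
t=27: d<Addd
dddddd
ddAAdd
dAddAd
AAAdAd
AdAddd
t=28: dAAddd
dddddd
ddAAdd
dAddAd
AAAdAd
A^Addd
t=29: dAAddd
dddddd
ddAAdd
dAddAd
AAAdAd
AA>ddd
t=30: dAAddd
dddddd
ddAAdd
dAddAd
AA^dAd
AAdddd
t=31: dAAddd
dddddd
ddAAdd
dAddAd
A<ddAd
AAdddd
t=32: dAAddd
dddddd
ddAAdd
dAddAd
AdddAd
Avdddd
t=33: dAAddd
dddddd
ddAAdd
dAddAd
AdddAd
Ad>ddd
t=34: dAvddd
dddddd
ddAAdd
dAddAd
AdddAd
AdAddd
t=35: dAd>dd
dddddd
ddAAdd
dAddAd
AdddAd
AdAddd
t=36: dAdAdd
dddvdd
ddAAdd
dAddAd
AdddAd
AdAddd
t=37: dAdAdd
dd<Add
ddAAdd
dAddAd
AdddAd
AdAddd
t=38: dA^Add
ddAAdd
ddAAdd
dAddAd
AdddAd
AdAddd
t=39: dAA>dd
ddAAdd
ddAAdd
dAddAd
AdddAd
AdAddd
t=40: dAAddd
ddAAdd
ddAAdd
dAddAd
AdddAd
AdA^dd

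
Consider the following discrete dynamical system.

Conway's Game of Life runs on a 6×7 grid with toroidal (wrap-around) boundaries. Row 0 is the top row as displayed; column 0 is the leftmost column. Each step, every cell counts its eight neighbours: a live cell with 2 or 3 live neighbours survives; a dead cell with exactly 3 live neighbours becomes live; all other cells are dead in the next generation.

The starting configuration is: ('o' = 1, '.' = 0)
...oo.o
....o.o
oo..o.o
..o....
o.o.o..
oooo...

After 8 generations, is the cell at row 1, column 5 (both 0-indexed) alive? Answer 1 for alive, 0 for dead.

1

step 0: ...oo.o
....o.o
oo..o.o
..o....
o.o.o..
oooo...
step 1: .o..o.o
....o.o
oo.o..o
..o..oo
o......
o....oo
step 2: ....o..
.oooo.o
.oooo..
..o..o.
oo.....
.o...o.
step 3: oo..o..
oo.....
o......
o...o..
ooo...o
oo.....
step 4: ..o...o
......o
o.....o
.......
..o...o
.......
step 5: .......
.....oo
o.....o
o.....o
.......
.......
step 6: .......
o....oo
.......
o.....o
.......
.......
step 7: ......o
......o
.....o.
.......
.......
.......
step 8: .......
.....oo
.......
.......
.......
.......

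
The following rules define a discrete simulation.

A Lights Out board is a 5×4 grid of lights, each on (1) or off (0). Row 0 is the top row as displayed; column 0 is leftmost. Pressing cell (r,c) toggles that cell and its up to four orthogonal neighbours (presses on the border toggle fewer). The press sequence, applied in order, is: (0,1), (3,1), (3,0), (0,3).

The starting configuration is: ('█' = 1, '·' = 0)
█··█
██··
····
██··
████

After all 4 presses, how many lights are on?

10

gen 0: █··█
██··
····
██··
████
gen 1: ·███
█···
····
██··
████
gen 2: ·███
█···
·█··
··█·
█·██
gen 3: ·███
█···
██··
███·
··██
gen 4: ·█··
█··█
██··
███·
··██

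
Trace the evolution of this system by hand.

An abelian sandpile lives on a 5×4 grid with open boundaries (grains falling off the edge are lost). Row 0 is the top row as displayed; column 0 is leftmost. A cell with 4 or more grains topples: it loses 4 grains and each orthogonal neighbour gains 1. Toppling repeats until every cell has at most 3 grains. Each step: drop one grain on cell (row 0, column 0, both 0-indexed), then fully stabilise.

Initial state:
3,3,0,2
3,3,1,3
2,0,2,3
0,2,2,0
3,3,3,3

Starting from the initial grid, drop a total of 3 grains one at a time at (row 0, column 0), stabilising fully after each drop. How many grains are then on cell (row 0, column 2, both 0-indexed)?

1

[0] 3,3,0,2
3,3,1,3
2,0,2,3
0,2,2,0
3,3,3,3
[1] 2,1,1,2
1,1,2,3
3,1,2,3
0,2,2,0
3,3,3,3
[2] 3,1,1,2
1,1,2,3
3,1,2,3
0,2,2,0
3,3,3,3
[3] 0,2,1,2
2,1,2,3
3,1,2,3
0,2,2,0
3,3,3,3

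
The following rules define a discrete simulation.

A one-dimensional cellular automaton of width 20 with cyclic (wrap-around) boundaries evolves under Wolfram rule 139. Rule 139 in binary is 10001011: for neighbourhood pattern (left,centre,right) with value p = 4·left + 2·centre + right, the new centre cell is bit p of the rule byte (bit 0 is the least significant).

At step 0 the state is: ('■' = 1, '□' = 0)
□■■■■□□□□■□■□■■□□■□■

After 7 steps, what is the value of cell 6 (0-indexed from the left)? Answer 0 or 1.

1

[0] □■■■■□□□□■□■□■■□□■□■
[1] □■■■□□■■■□□□□■□□■□□□
[2] ■■■□□■■■□□■■■□□■□□■■
[3] ■■□□■■■□□■■■□□■□□■■■
[4] ■□□■■■□□■■■□□■□□■■■■
[5] □□■■■□□■■■□□■□□■■■■■
[6] □■■■□□■■■□□■□□■■■■■□
[7] ■■■□□■■■□□■□□■■■■■□□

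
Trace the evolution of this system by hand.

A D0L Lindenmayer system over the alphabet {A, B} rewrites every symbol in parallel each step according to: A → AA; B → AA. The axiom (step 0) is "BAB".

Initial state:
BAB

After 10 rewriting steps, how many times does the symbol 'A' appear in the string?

3072

k=0  BAB
k=1  AAAAAA
k=2  AAAAAAAAAAAA
k=3  AAAAAAAAAAAAAAAAAAAAAAAA
k=4  AAAAAAAAAAAAAAAAAAAAAAAAAAAAAAAAAAAAAAAAAAAAAAAA
k=5  AAAAAAAAAAAAAAAAAAAAAAAAAAAAAAAAAAAAAAAAAAAAAAAAAAAAAAAAAAAAAAAAAAAAAAAAAAAAAAAAAAAAAAAAAAAAAAAA
k=6  AAAAAAAAAAAAAAAAAAAAAAAAAAAAAAAAAAAAAAAAAAAAAAAAAAAAAAAAAA…AAAAAAAAAAAAAAAAAAAAAAAAAAAAAAAAAAAAAAAAAAAAAAAAAAAAAAAAAA  (len 192)
k=7  AAAAAAAAAAAAAAAAAAAAAAAAAAAAAAAAAAAAAAAAAAAAAAAAAAAAAAAAAA…AAAAAAAAAAAAAAAAAAAAAAAAAAAAAAAAAAAAAAAAAAAAAAAAAAAAAAAAAA  (len 384)
k=8  AAAAAAAAAAAAAAAAAAAAAAAAAAAAAAAAAAAAAAAAAAAAAAAAAAAAAAAAAA…AAAAAAAAAAAAAAAAAAAAAAAAAAAAAAAAAAAAAAAAAAAAAAAAAAAAAAAAAA  (len 768)
k=9  AAAAAAAAAAAAAAAAAAAAAAAAAAAAAAAAAAAAAAAAAAAAAAAAAAAAAAAAAA…AAAAAAAAAAAAAAAAAAAAAAAAAAAAAAAAAAAAAAAAAAAAAAAAAAAAAAAAAA  (len 1536)
k=10  AAAAAAAAAAAAAAAAAAAAAAAAAAAAAAAAAAAAAAAAAAAAAAAAAAAAAAAAAA…AAAAAAAAAAAAAAAAAAAAAAAAAAAAAAAAAAAAAAAAAAAAAAAAAAAAAAAAAA  (len 3072)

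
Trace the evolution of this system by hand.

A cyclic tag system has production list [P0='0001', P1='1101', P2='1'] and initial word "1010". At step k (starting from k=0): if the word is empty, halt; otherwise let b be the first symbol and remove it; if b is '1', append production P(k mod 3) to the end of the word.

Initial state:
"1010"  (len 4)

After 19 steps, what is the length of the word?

16

k=0  "1010"  (len 4)
k=1  "0100001"  (len 7)
k=2  "100001"  (len 6)
k=3  "000011"  (len 6)
k=4  "00011"  (len 5)
k=5  "0011"  (len 4)
k=6  "011"  (len 3)
k=7  "11"  (len 2)
k=8  "11101"  (len 5)
k=9  "11011"  (len 5)
k=10  "10110001"  (len 8)
k=11  "01100011101"  (len 11)
k=12  "1100011101"  (len 10)
k=13  "1000111010001"  (len 13)
k=14  "0001110100011101"  (len 16)
k=15  "001110100011101"  (len 15)
k=16  "01110100011101"  (len 14)
k=17  "1110100011101"  (len 13)
k=18  "1101000111011"  (len 13)
k=19  "1010001110110001"  (len 16)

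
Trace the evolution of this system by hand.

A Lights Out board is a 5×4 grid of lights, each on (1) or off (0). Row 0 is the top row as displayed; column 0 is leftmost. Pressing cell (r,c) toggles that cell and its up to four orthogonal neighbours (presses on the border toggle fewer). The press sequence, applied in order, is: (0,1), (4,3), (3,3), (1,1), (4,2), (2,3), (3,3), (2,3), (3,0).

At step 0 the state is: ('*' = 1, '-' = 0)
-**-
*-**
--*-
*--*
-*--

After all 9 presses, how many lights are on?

9

gen 0: -**-
*-**
--*-
*--*
-*--
gen 1: *---
****
--*-
*--*
-*--
gen 2: *---
****
--*-
*---
-***
gen 3: *---
****
--**
*-**
-**-
gen 4: **--
---*
-***
*-**
-**-
gen 5: **--
---*
-***
*--*
---*
gen 6: **--
----
-*--
*---
---*
gen 7: **--
----
-*-*
*-**
----
gen 8: **--
---*
-**-
*-*-
----
gen 9: **--
---*
***-
-**-
*---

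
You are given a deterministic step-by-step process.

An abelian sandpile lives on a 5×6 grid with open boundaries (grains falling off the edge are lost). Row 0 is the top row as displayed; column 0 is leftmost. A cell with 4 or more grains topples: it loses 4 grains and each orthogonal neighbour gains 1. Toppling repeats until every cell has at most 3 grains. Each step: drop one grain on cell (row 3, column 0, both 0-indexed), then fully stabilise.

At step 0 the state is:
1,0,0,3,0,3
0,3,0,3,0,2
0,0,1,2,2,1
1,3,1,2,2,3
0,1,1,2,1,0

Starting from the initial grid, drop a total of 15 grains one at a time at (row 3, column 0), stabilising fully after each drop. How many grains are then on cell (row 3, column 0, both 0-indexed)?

3

gen 0: 1,0,0,3,0,3
0,3,0,3,0,2
0,0,1,2,2,1
1,3,1,2,2,3
0,1,1,2,1,0
gen 1: 1,0,0,3,0,3
0,3,0,3,0,2
0,0,1,2,2,1
2,3,1,2,2,3
0,1,1,2,1,0
gen 2: 1,0,0,3,0,3
0,3,0,3,0,2
0,0,1,2,2,1
3,3,1,2,2,3
0,1,1,2,1,0
gen 3: 1,0,0,3,0,3
0,3,0,3,0,2
1,1,1,2,2,1
1,0,2,2,2,3
1,2,1,2,1,0
gen 4: 1,0,0,3,0,3
0,3,0,3,0,2
1,1,1,2,2,1
2,0,2,2,2,3
1,2,1,2,1,0
gen 5: 1,0,0,3,0,3
0,3,0,3,0,2
1,1,1,2,2,1
3,0,2,2,2,3
1,2,1,2,1,0
gen 6: 1,0,0,3,0,3
0,3,0,3,0,2
2,1,1,2,2,1
0,1,2,2,2,3
2,2,1,2,1,0
gen 7: 1,0,0,3,0,3
0,3,0,3,0,2
2,1,1,2,2,1
1,1,2,2,2,3
2,2,1,2,1,0
gen 8: 1,0,0,3,0,3
0,3,0,3,0,2
2,1,1,2,2,1
2,1,2,2,2,3
2,2,1,2,1,0
gen 9: 1,0,0,3,0,3
0,3,0,3,0,2
2,1,1,2,2,1
3,1,2,2,2,3
2,2,1,2,1,0
gen 10: 1,0,0,3,0,3
0,3,0,3,0,2
3,1,1,2,2,1
0,2,2,2,2,3
3,2,1,2,1,0
gen 11: 1,0,0,3,0,3
0,3,0,3,0,2
3,1,1,2,2,1
1,2,2,2,2,3
3,2,1,2,1,0
gen 12: 1,0,0,3,0,3
0,3,0,3,0,2
3,1,1,2,2,1
2,2,2,2,2,3
3,2,1,2,1,0
gen 13: 1,0,0,3,0,3
0,3,0,3,0,2
3,1,1,2,2,1
3,2,2,2,2,3
3,2,1,2,1,0
gen 14: 1,0,0,3,0,3
1,3,0,3,0,2
0,2,1,2,2,1
2,3,2,2,2,3
0,3,1,2,1,0
gen 15: 1,0,0,3,0,3
1,3,0,3,0,2
0,2,1,2,2,1
3,3,2,2,2,3
0,3,1,2,1,0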